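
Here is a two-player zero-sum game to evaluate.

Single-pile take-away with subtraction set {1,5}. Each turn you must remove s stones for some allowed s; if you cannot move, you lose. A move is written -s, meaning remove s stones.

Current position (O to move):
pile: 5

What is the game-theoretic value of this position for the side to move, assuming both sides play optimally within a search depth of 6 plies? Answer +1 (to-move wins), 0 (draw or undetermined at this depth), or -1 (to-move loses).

[5] O move#1: -1:+1/4*, -5:+1/0
[4] X move#2: -1:-1/3*
[3] O move#3: -1:+1/2*
[2] X move#4: -1:-1/1*
[1] O move#5: -1:+1/0*
[0] end (terminal -1, X#6); searched 5 to 6

value(5, O) = +1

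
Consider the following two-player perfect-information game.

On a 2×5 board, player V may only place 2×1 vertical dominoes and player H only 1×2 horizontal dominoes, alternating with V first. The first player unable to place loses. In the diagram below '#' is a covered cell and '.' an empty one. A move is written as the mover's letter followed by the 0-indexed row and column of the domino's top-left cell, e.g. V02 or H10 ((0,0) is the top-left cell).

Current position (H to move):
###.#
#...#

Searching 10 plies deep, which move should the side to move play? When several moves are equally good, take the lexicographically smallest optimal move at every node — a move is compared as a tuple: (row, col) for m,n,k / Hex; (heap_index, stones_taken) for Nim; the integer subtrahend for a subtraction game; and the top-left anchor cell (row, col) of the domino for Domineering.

H's best at [###.#/#...#]: H12

ply 1, H at ###.#/#...# | H11=-1→###.#/###.#; H12=+1→###.#/#.###*
ply 2: ###.#/#.### is terminal -1 (V); from ###.#/#...# depth 10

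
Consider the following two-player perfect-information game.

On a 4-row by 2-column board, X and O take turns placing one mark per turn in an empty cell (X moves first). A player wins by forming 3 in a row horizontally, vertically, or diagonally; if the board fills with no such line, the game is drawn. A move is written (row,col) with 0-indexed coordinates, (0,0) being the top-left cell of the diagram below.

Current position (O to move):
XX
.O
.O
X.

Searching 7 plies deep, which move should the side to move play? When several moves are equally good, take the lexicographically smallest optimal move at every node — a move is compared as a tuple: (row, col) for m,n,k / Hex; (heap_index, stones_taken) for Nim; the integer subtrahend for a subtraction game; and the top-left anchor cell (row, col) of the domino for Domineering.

O's best at [XX/.O/.O/X.]: (3,1)

p1 O@[XX/.O/.O/X.]: (1,0)[XX/OO/.O/X.]+0 (2,0)[XX/.O/OO/X.]+0 (3,1)[XX/.O/.O/XO]+1*
p2 X@[XX/.O/.O/XO] terminal -1; root [XX/.O/.O/X.] d7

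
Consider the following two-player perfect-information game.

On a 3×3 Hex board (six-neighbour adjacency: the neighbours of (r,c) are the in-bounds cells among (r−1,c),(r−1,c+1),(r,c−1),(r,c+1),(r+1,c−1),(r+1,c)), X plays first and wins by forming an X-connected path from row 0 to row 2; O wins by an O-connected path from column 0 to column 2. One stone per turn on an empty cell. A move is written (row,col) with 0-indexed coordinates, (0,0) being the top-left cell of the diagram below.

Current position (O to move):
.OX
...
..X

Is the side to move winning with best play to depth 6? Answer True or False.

ply 1, O at .OX/.../..X | (0,0)=-1→OOX/.../..X*; (1,0)=-1→.OX/O../..X; (1,1)=-1→.OX/.O./..X; (1,2)=-1→.OX/..O/..X; (2,0)=-1→.OX/.../O.X; (2,1)=-1→.OX/.../.OX
ply 2, X at OOX/.../..X | (1,0)=+1→OOX/X../..X*; (1,1)=+1→OOX/.X./..X; (1,2)=+1→OOX/..X/..X; (2,0)=+1→OOX/.../X.X; (2,1)=+1→OOX/.../.XX
ply 3, O at OOX/X../..X | (1,1)=-1→OOX/XO./..X*; (1,2)=-1→OOX/X.O/..X; (2,0)=-1→OOX/X../O.X; (2,1)=-1→OOX/X../.OX
ply 4, X at OOX/XO./..X | (1,2)=+1→OOX/XOX/..X*; (2,0)=-1→OOX/XO./X.X; (2,1)=-1→OOX/XO./.XX
ply 5: OOX/XOX/..X is terminal -1 (O); from .OX/.../..X depth 6

O winning at [.OX/.../..X]: False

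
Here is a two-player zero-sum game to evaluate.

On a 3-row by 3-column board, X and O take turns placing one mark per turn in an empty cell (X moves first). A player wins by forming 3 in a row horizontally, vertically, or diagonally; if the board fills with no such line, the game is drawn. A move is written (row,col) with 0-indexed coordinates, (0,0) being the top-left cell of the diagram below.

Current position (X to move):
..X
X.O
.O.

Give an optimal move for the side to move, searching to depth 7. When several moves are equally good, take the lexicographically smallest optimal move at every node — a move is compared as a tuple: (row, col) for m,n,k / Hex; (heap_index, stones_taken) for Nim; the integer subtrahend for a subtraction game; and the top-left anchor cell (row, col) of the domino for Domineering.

X's best at [..X/X.O/.O.]: (0,0)

p1 X@[..X/X.O/.O.]: (0,0)[X.X/X.O/.O.]+1* (0,1)[.XX/X.O/.O.]+0 (1,1)[..X/XXO/.O.]+0 (2,0)[..X/X.O/XO.]+1 (2,2)[..X/X.O/.OX]+0
p2 O@[X.X/X.O/.O.]: (0,1)[XOX/X.O/.O.]-1* (1,1)[X.X/XOO/.O.]-1 (2,0)[X.X/X.O/OO.]-1 (2,2)[X.X/X.O/.OO]-1
p3 X@[XOX/X.O/.O.]: (1,1)[XOX/XXO/.O.]+1* (2,0)[XOX/X.O/XO.]+1 (2,2)[XOX/X.O/.OX]-1
p4 O@[XOX/XXO/.O.]: (2,0)[XOX/XXO/OO.]-1* (2,2)[XOX/XXO/.OO]-1
p5 X@[XOX/XXO/OO.]: (2,2)[XOX/XXO/OOX]+1*
p6 O@[XOX/XXO/OOX] terminal -1; root [..X/X.O/.O.] d7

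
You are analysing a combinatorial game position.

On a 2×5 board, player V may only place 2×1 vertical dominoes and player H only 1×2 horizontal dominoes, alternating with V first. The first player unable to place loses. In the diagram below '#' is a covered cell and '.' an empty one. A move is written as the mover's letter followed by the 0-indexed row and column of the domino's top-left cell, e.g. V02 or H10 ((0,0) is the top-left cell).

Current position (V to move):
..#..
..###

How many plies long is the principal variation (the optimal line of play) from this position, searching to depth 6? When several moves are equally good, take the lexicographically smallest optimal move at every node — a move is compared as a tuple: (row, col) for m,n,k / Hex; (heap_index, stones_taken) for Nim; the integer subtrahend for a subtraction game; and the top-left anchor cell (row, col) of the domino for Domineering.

[..#../..###] V move#1: V00:+1/#.#../#.###*, V01:+1/.##../.####
[#.#../#.###] H move#2: H03:-1/#.###/#.###*
[#.###/#.###] V move#3: V01:+1/#####/#####*
[#####/#####] end (terminal -1, H#4); searched ..#../..### to 6

PV length from [..#../..###]: 3 plies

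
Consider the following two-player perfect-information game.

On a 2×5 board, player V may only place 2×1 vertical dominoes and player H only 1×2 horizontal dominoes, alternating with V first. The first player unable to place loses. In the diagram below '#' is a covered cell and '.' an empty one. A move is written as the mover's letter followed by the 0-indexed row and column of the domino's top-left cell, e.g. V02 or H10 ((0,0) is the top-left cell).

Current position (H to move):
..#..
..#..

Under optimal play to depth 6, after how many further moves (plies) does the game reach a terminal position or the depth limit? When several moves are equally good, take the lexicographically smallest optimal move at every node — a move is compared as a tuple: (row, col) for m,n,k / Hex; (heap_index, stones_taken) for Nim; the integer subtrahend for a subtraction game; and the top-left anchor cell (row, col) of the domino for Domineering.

PV length from [..#../..#..]: 4 plies

p1 H@[..#../..#..]: H00[###../..#..]-1* H03[..###/..#..]-1 H10[..#../###..]-1 H13[..#../..###]-1
p2 V@[###../..#..]: V03[####./..##.]+1* V04[###.#/..#.#]+1
p3 H@[####./..##.]: H10[####./####.]-1*
p4 V@[####./####.]: V04[#####/#####]+1*
p5 H@[#####/#####] terminal -1; root [..#../..#..] d6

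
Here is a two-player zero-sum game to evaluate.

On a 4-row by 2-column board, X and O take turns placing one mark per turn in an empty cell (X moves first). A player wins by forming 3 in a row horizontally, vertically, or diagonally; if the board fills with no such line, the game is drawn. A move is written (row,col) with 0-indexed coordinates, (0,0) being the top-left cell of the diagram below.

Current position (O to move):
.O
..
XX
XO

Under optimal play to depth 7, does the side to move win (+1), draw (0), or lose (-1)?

p1 O@[.O/../XX/XO]: (0,0)[OO/../XX/XO]-1 (1,0)[.O/O./XX/XO]+0* (1,1)[.O/.O/XX/XO]-1
p2 X@[.O/O./XX/XO]: (0,0)[XO/O./XX/XO]+0* (1,1)[.O/OX/XX/XO]+0
p3 O@[XO/O./XX/XO]: (1,1)[XO/OO/XX/XO]+0*
p4 X@[XO/OO/XX/XO] terminal +0; root [.O/../XX/XO] d7

value(.O/../XX/XO, O) = 0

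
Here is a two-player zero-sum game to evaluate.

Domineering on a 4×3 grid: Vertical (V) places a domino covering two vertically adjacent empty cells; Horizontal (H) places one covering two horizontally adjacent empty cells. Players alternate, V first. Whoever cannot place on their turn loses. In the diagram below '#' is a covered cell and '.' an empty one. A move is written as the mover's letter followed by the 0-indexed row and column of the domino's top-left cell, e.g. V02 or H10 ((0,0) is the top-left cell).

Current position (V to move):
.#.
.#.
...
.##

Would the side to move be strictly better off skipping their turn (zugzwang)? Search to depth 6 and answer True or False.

p1 V@[.#./.#./.../.##]: V00[##./##./.../.##]+1* V02[.##/.##/.../.##]+1 V10[.#./##./#../.##]+1 V12[.#./.##/..#/.##]+1 V20[.#./.#./#../###]+1
p2 H@[##./##./.../.##]: H20[##./##./##./.##]-1* H21[##./##./.##/.##]-1
p3 V@[##./##./##./.##]: V02[###/###/##./.##]+1* V12[##./###/###/.##]+1
p4 H@[###/###/##./.##] terminal -1; root [.#./.#./.../.##] d6
pass branch (H moves first from the same position):
  | p1 H@[.#./.#./.../.##]: H20[.#./.#./##./.##]-1* H21[.#./.#./.##/.##]-1
  | p2 V@[.#./.#./##./.##]: V00[##./##./##./.##]+1* V02[.##/.##/##./.##]+1 V12[.#./.##/###/.##]+1
  | p3 H@[##./##./##./.##] terminal -1; root [.#./.#./.../.##] d6
V moving scores +1; V passing scores +1

zugzwang(.#./.#./.../.##, V) = False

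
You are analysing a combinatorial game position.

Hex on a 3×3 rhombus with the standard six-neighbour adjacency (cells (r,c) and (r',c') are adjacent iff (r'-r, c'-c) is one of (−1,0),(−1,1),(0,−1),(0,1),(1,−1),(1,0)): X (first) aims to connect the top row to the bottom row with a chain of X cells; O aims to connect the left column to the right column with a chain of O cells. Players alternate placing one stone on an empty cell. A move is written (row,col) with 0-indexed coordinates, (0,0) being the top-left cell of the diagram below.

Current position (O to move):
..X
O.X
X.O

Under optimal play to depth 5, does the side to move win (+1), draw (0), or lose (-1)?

p1 O@[..X/O.X/X.O]: (0,0)[O.X/O.X/X.O]-1* (0,1)[.OX/O.X/X.O]-1 (1,1)[..X/OOX/X.O]-1 (2,1)[..X/O.X/XOO]-1
p2 X@[O.X/O.X/X.O]: (0,1)[OXX/O.X/X.O]+1* (1,1)[O.X/OXX/X.O]+1 (2,1)[O.X/O.X/XXO]+1
p3 O@[OXX/O.X/X.O]: (1,1)[OXX/OOX/X.O]-1* (2,1)[OXX/O.X/XOO]-1
p4 X@[OXX/OOX/X.O]: (2,1)[OXX/OOX/XXO]+1*
p5 O@[OXX/OOX/XXO] terminal -1; root [..X/O.X/X.O] d5

value(..X/O.X/X.O, O) = -1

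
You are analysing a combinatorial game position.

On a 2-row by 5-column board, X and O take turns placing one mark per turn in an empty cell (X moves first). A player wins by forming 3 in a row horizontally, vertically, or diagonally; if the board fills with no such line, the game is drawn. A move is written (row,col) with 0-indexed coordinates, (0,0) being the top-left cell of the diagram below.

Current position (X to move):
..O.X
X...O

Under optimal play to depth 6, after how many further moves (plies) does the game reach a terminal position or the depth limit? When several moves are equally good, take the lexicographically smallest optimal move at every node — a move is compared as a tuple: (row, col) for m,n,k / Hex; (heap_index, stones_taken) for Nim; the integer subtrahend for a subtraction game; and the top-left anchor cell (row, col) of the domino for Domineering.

PV length from [..O.X/X...O]: 6 plies

p1 X@[..O.X/X...O]: (0,0)[X.O.X/X...O]+0* (0,1)[.XO.X/X...O]+0 (0,3)[..OXX/X...O]+0 (1,1)[..O.X/XX..O]-1 (1,2)[..O.X/X.X.O]+0 (1,3)[..O.X/X..XO]-1
p2 O@[X.O.X/X...O]: (0,1)[XOO.X/X...O]+0* (0,3)[X.OOX/X...O]+0 (1,1)[X.O.X/XO..O]+0 (1,2)[X.O.X/X.O.O]+0 (1,3)[X.O.X/X..OO]+0
p3 X@[XOO.X/X...O]: (0,3)[XOOXX/X...O]+0* (1,1)[XOO.X/XX..O]-1 (1,2)[XOO.X/X.X.O]-1 (1,3)[XOO.X/X..XO]-1
p4 O@[XOOXX/X...O]: (1,1)[XOOXX/XO..O]+0* (1,2)[XOOXX/X.O.O]+0 (1,3)[XOOXX/X..OO]+0
p5 X@[XOOXX/XO..O]: (1,2)[XOOXX/XOX.O]+0* (1,3)[XOOXX/XO.XO]+0
p6 O@[XOOXX/XOX.O]: (1,3)[XOOXX/XOXOO]+0*
p7 X@[XOOXX/XOXOO] terminal +0; root [..O.X/X...O] d6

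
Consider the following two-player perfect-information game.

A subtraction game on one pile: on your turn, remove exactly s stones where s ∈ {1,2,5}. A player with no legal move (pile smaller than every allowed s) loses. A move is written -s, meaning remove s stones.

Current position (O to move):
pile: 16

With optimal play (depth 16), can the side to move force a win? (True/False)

[16] O move#1: -1:+1/15*, -2:-1/14, -5:-1/11
[15] X move#2: -1:-1/14*, -2:-1/13, -5:-1/10
[14] O move#3: -1:-1/13, -2:+1/12*, -5:+1/9
[12] X move#4: -1:-1/11*, -2:-1/10, -5:-1/7
[11] O move#5: -1:-1/10, -2:+1/9*, -5:+1/6
[9] X move#6: -1:-1/8*, -2:-1/7, -5:-1/4
[8] O move#7: -1:-1/7, -2:+1/6*, -5:+1/3
[6] X move#8: -1:-1/5*, -2:-1/4, -5:-1/1
[5] O move#9: -1:-1/4, -2:+1/3*, -5:+1/0
[3] X move#10: -1:-1/2*, -2:-1/1
[2] O move#11: -1:-1/1, -2:+1/0*
[0] end (terminal -1, X#12); searched 16 to 16

O winning at [16]: True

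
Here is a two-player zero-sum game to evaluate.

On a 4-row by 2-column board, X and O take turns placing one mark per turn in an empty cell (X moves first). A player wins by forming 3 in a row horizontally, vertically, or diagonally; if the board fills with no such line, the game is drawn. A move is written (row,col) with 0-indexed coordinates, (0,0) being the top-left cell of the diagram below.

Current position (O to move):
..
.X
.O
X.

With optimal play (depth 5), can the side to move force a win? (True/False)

O winning at [../.X/.O/X.]: False

[../.X/.O/X.] O move#1: (0,0):+0/O./.X/.O/X.*, (0,1):+0/.O/.X/.O/X., (1,0):+0/../OX/.O/X., (2,0):+0/../.X/OO/X., (3,1):+0/../.X/.O/XO
[O./.X/.O/X.] X move#2: (0,1):+0/OX/.X/.O/X.*, (1,0):+0/O./XX/.O/X., (2,0):+0/O./.X/XO/X., (3,1):+0/O./.X/.O/XX
[OX/.X/.O/X.] O move#3: (1,0):+0/OX/OX/.O/X.*, (2,0):+0/OX/.X/OO/X., (3,1):+0/OX/.X/.O/XO
[OX/OX/.O/X.] X move#4: (2,0):+0/OX/OX/XO/X.*, (3,1):-1/OX/OX/.O/XX
[OX/OX/XO/X.] O move#5: (3,1):+0/OX/OX/XO/XO*
[OX/OX/XO/XO] end (terminal +0, X#6); searched ../.X/.O/X. to 5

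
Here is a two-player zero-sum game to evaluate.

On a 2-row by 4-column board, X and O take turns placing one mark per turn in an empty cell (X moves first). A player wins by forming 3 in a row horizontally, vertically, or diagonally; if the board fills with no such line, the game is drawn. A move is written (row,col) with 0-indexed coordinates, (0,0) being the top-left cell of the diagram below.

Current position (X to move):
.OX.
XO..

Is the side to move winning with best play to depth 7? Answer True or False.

[.OX./XO..] X move#1: (0,0):+0/XOX./XO..*, (0,3):+0/.OXX/XO.., (1,2):+0/.OX./XOX., (1,3):+0/.OX./XO.X
[XOX./XO..] O move#2: (0,3):+0/XOXO/XO..*, (1,2):+0/XOX./XOO., (1,3):+0/XOX./XO.O
[XOXO/XO..] X move#3: (1,2):+0/XOXO/XOX.*, (1,3):+0/XOXO/XO.X
[XOXO/XOX.] O move#4: (1,3):+0/XOXO/XOXO*
[XOXO/XOXO] end (terminal +0, X#5); searched .OX./XO.. to 7

X winning at [.OX./XO..]: False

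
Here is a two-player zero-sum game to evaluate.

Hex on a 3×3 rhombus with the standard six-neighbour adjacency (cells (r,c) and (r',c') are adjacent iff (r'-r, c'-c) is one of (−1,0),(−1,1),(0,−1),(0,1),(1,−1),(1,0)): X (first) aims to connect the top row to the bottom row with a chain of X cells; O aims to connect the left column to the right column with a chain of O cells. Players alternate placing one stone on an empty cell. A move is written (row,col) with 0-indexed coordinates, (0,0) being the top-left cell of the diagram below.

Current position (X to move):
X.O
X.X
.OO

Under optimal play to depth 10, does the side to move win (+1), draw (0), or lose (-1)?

p1 X@[X.O/X.X/.OO]: (0,1)[XXO/X.X/.OO]-1 (1,1)[X.O/XXX/.OO]-1 (2,0)[X.O/X.X/XOO]+1*
p2 O@[X.O/X.X/XOO] terminal -1; root [X.O/X.X/.OO] d10

value(X.O/X.X/.OO, X) = +1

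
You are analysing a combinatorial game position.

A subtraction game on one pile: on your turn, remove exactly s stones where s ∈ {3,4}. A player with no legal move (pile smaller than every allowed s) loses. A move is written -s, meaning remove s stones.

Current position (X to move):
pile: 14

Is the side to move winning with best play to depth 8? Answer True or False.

X winning at [14]: False

p1 X@[14]: -3[11]-1* -4[10]-1
p2 O@[11]: -3[8]+1* -4[7]+1
p3 X@[8]: -3[5]-1* -4[4]-1
p4 O@[5]: -3[2]+1* -4[1]+1
p5 X@[2] terminal -1; root [14] d8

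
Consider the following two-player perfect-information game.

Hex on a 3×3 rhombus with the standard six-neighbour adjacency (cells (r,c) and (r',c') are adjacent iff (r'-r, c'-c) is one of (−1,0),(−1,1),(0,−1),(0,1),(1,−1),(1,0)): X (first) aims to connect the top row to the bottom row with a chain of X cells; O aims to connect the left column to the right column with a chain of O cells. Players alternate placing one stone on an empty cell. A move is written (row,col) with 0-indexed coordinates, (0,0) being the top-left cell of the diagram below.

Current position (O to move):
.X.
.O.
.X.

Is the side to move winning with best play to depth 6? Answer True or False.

[.X./.O./.X.] O move#1: (0,0):+1/OX./.O./.X.*, (0,2):+1/.XO/.O./.X., (1,0):+1/.X./OO./.X., (1,2):+1/.X./.OO/.X., (2,0):+1/.X./.O./OX., (2,2):+1/.X./.O./.XO
[OX./.O./.X.] X move#2: (0,2):-1/OXX/.O./.X.*, (1,0):-1/OX./XO./.X., (1,2):-1/OX./.OX/.X., (2,0):-1/OX./.O./XX., (2,2):-1/OX./.O./.XX
[OXX/.O./.X.] O move#3: (1,0):-1/OXX/OO./.X., (1,2):+1/OXX/.OO/.X.*, (2,0):-1/OXX/.O./OX., (2,2):-1/OXX/.O./.XO
[OXX/.OO/.X.] X move#4: (1,0):-1/OXX/XOO/.X.*, (2,0):-1/OXX/.OO/XX., (2,2):-1/OXX/.OO/.XX
[OXX/XOO/.X.] O move#5: (2,0):+1/OXX/XOO/OX.*, (2,2):-1/OXX/XOO/.XO
[OXX/XOO/OX.] end (terminal -1, X#6); searched .X./.O./.X. to 6

O winning at [.X./.O./.X.]: True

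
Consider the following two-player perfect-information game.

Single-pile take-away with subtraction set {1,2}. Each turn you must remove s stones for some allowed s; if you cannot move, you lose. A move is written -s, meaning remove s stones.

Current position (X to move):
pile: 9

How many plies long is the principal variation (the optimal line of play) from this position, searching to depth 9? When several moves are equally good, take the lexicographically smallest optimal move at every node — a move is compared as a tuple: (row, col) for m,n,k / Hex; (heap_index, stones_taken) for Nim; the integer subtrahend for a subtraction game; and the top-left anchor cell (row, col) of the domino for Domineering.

PV length from [9]: 6 plies

[9] X move#1: -1:-1/8*, -2:-1/7
[8] O move#2: -1:-1/7, -2:+1/6*
[6] X move#3: -1:-1/5*, -2:-1/4
[5] O move#4: -1:-1/4, -2:+1/3*
[3] X move#5: -1:-1/2*, -2:-1/1
[2] O move#6: -1:-1/1, -2:+1/0*
[0] end (terminal -1, X#7); searched 9 to 9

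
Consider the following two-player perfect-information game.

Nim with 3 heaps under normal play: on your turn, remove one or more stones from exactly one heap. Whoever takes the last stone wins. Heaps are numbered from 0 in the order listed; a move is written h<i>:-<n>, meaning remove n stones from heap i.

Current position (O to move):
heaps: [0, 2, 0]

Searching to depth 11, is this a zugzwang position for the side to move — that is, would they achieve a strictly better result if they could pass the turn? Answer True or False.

ply 1, O at (0,2,0) | h1:-1=-1→(0,1,0); h1:-2=+1→(0,0,0)*
ply 2: (0,0,0) is terminal -1 (X); from (0,2,0) depth 11
suppose O passes — search the same position with X to move:
pass> ply 1, X at (0,2,0) | h1:-1=-1→(0,1,0); h1:-2=+1→(0,0,0)*
pass> ply 2: (0,0,0) is terminal -1 (O); from (0,2,0) depth 11
for O: play +1, pass -1

zugzwang((0,2,0), O) = False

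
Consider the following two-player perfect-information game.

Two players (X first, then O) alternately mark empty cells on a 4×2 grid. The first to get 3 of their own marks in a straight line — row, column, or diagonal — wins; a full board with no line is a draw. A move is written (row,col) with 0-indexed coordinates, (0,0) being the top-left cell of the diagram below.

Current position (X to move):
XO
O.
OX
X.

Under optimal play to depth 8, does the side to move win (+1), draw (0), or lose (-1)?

value(XO/O./OX/X., X) = 0

[XO/O./OX/X.] X move#1: (1,1):+0/XO/OX/OX/X.*, (3,1):+0/XO/O./OX/XX
[XO/OX/OX/X.] O move#2: (3,1):+0/XO/OX/OX/XO*
[XO/OX/OX/XO] end (terminal +0, X#3); searched XO/O./OX/X. to 8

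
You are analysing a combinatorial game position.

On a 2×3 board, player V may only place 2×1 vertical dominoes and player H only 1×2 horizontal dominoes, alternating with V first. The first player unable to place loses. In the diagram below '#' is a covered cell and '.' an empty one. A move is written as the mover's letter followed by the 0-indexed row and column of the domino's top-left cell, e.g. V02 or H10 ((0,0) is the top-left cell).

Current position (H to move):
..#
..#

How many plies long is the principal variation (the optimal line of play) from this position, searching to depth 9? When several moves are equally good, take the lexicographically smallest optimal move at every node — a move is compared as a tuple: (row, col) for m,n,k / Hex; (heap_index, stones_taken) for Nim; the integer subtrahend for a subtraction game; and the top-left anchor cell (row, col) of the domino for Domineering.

PV length from [..#/..#]: 1 ply

p1 H@[..#/..#]: H00[###/..#]+1* H10[..#/###]+1
p2 V@[###/..#] terminal -1; root [..#/..#] d9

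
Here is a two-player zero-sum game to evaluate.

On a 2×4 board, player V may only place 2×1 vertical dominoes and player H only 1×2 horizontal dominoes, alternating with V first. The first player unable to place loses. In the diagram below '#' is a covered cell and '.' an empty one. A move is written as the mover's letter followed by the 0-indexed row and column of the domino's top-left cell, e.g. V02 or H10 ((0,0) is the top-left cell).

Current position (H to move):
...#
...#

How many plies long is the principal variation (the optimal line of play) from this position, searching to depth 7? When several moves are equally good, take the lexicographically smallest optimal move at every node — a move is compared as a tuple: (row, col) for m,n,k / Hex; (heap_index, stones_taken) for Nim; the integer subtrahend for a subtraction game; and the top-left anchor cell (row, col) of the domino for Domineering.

PV length from [...#/...#]: 3 plies

[...#/...#] H move#1: H00:+1/##.#/...#*, H01:+1/.###/...#, H10:+1/...#/##.#, H11:+1/...#/.###
[##.#/...#] V move#2: V02:-1/####/..##*
[####/..##] H move#3: H10:+1/####/####*
[####/####] end (terminal -1, V#4); searched ...#/...# to 7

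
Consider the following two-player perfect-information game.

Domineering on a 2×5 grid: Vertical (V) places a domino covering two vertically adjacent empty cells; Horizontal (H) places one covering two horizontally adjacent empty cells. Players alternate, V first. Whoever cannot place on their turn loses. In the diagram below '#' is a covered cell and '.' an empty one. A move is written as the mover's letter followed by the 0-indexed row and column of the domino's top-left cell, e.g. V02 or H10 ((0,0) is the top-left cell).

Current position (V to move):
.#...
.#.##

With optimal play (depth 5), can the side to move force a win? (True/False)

V winning at [.#.../.#.##]: True

ply 1, V at .#.../.#.## | V00=-1→##.../##.##; V02=+1→.##../.####*
ply 2, H at .##../.#### | H03=-1→.####/.####*
ply 3, V at .####/.#### | V00=+1→#####/#####*
ply 4: #####/##### is terminal -1 (H); from .#.../.#.## depth 5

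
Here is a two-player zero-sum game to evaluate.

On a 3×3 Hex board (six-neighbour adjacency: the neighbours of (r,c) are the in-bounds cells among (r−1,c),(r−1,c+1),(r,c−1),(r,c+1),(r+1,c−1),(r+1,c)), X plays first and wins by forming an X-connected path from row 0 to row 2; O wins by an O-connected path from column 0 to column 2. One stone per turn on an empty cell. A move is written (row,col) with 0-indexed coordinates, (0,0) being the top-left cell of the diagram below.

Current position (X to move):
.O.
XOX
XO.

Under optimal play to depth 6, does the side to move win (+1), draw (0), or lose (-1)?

value(.O./XOX/XO., X) = +1

p1 X@[.O./XOX/XO.]: (0,0)[XO./XOX/XO.]+1* (0,2)[.OX/XOX/XO.]+1 (2,2)[.O./XOX/XOX]+1
p2 O@[XO./XOX/XO.] terminal -1; root [.O./XOX/XO.] d6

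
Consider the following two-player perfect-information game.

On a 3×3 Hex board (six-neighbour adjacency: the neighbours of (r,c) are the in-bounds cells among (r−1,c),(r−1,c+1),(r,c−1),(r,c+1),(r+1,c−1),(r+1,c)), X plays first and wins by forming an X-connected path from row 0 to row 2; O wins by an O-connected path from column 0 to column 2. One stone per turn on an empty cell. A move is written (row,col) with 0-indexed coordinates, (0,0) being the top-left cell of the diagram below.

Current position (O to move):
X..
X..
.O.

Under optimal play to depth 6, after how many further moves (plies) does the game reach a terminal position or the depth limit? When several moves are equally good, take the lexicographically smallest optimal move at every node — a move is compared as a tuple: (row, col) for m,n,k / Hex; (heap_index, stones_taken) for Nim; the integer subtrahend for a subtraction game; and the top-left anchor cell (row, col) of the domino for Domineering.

PV length from [X../X../.O.]: 5 plies

[X../X../.O.] O move#1: (0,1):-1/XO./X../.O., (0,2):-1/X.O/X../.O., (1,1):-1/X../XO./.O., (1,2):-1/X../X.O/.O., (2,0):+1/X../X../OO.*, (2,2):-1/X../X../.OO
[X../X../OO.] X move#2: (0,1):-1/XX./X../OO.*, (0,2):-1/X.X/X../OO., (1,1):-1/X../XX./OO., (1,2):-1/X../X.X/OO., (2,2):-1/X../X../OOX
[XX./X../OO.] O move#3: (0,2):+1/XXO/X../OO.*, (1,1):+1/XX./XO./OO., (1,2):+1/XX./X.O/OO., (2,2):+1/XX./X../OOO
[XXO/X../OO.] X move#4: (1,1):-1/XXO/XX./OO.*, (1,2):-1/XXO/X.X/OO., (2,2):-1/XXO/X../OOX
[XXO/XX./OO.] O move#5: (1,2):+1/XXO/XXO/OO.*, (2,2):+1/XXO/XX./OOO
[XXO/XXO/OO.] end (terminal -1, X#6); searched X../X../.O. to 6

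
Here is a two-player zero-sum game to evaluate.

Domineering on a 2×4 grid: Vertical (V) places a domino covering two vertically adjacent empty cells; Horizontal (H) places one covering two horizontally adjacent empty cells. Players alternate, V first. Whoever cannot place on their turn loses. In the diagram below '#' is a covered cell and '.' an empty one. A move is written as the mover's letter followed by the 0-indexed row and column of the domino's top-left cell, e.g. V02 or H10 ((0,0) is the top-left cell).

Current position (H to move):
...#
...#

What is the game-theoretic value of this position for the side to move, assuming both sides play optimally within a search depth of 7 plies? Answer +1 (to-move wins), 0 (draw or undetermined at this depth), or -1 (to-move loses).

p1 H@[...#/...#]: H00[##.#/...#]+1* H01[.###/...#]+1 H10[...#/##.#]+1 H11[...#/.###]+1
p2 V@[##.#/...#]: V02[####/..##]-1*
p3 H@[####/..##]: H10[####/####]+1*
p4 V@[####/####] terminal -1; root [...#/...#] d7

value(...#/...#, H) = +1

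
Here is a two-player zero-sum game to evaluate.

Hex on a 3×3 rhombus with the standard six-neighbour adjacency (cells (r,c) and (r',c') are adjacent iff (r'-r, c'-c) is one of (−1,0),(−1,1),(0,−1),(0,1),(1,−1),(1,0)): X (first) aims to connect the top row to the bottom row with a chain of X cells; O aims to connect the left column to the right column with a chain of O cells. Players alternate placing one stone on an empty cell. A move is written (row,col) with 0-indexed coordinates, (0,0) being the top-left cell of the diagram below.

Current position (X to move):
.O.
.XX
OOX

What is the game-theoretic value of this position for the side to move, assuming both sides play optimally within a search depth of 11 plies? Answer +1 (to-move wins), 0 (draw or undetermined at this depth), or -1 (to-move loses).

ply 1, X at .O./.XX/OOX | (0,0)=+1→XO./.XX/OOX*; (0,2)=+1→.OX/.XX/OOX; (1,0)=+1→.O./XXX/OOX
ply 2, O at XO./.XX/OOX | (0,2)=-1→XOO/.XX/OOX*; (1,0)=-1→XO./OXX/OOX
ply 3, X at XOO/.XX/OOX | (1,0)=+1→XOO/XXX/OOX*
ply 4: XOO/XXX/OOX is terminal -1 (O); from .O./.XX/OOX depth 11

value(.O./.XX/OOX, X) = +1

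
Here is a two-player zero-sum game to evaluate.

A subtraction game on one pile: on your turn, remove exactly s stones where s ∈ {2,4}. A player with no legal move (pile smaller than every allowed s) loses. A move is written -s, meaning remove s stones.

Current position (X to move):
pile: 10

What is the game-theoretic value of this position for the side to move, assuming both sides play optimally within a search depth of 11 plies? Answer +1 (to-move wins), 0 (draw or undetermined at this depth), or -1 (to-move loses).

p1 X@[10]: -2[8]-1 -4[6]+1*
p2 O@[6]: -2[4]-1* -4[2]-1
p3 X@[4]: -2[2]-1 -4[0]+1*
p4 O@[0] terminal -1; root [10] d11

value(10, X) = +1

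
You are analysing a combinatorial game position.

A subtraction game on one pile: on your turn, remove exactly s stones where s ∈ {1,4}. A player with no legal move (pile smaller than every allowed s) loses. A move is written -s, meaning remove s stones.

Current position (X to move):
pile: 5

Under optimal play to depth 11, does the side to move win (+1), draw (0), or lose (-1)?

value(5, X) = -1

p1 X@[5]: -1[4]-1* -4[1]-1
p2 O@[4]: -1[3]-1 -4[0]+1*
p3 X@[0] terminal -1; root [5] d11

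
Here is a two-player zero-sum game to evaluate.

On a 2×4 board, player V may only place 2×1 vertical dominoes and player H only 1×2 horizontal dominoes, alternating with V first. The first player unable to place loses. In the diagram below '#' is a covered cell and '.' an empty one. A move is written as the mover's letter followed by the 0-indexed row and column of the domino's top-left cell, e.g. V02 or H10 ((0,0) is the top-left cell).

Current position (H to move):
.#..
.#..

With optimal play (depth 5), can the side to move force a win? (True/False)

[.#../.#..] H move#1: H02:+1/.###/.#..*, H12:+1/.#../.###
[.###/.#..] V move#2: V00:-1/####/##..*
[####/##..] H move#3: H12:+1/####/####*
[####/####] end (terminal -1, V#4); searched .#../.#.. to 5

H winning at [.#../.#..]: True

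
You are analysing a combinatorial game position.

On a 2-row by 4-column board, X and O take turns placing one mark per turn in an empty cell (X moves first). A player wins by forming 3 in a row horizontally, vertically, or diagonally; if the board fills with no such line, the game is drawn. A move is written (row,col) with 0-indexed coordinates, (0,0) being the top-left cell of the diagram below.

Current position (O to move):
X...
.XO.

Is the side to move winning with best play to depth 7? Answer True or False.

O winning at [X.../.XO.]: False

p1 O@[X.../.XO.]: (0,1)[XO../.XO.]+0* (0,2)[X.O./.XO.]+0 (0,3)[X..O/.XO.]+0 (1,0)[X.../OXO.]+0 (1,3)[X.../.XOO]+0
p2 X@[XO../.XO.]: (0,2)[XOX./.XO.]+0* (0,3)[XO.X/.XO.]+0 (1,0)[XO../XXO.]+0 (1,3)[XO../.XOX]+0
p3 O@[XOX./.XO.]: (0,3)[XOXO/.XO.]+0* (1,0)[XOX./OXO.]+0 (1,3)[XOX./.XOO]+0
p4 X@[XOXO/.XO.]: (1,0)[XOXO/XXO.]+0* (1,3)[XOXO/.XOX]+0
p5 O@[XOXO/XXO.]: (1,3)[XOXO/XXOO]+0*
p6 X@[XOXO/XXOO] terminal +0; root [X.../.XO.] d7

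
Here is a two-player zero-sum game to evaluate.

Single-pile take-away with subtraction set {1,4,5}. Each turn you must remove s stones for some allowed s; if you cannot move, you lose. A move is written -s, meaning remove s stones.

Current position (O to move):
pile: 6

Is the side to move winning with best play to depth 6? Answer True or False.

O winning at [6]: True

[6] O move#1: -1:-1/5, -4:+1/2*, -5:-1/1
[2] X move#2: -1:-1/1*
[1] O move#3: -1:+1/0*
[0] end (terminal -1, X#4); searched 6 to 6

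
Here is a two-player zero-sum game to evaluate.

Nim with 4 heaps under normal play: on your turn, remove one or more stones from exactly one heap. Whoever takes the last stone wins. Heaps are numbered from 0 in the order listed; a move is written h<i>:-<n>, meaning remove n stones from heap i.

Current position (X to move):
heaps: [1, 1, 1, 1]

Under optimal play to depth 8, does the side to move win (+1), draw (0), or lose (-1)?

p1 X@[(1,1,1,1)]: h0:-1[(0,1,1,1)]-1* h1:-1[(1,0,1,1)]-1 h2:-1[(1,1,0,1)]-1 h3:-1[(1,1,1,0)]-1
p2 O@[(0,1,1,1)]: h1:-1[(0,0,1,1)]+1* h2:-1[(0,1,0,1)]+1 h3:-1[(0,1,1,0)]+1
p3 X@[(0,0,1,1)]: h2:-1[(0,0,0,1)]-1* h3:-1[(0,0,1,0)]-1
p4 O@[(0,0,0,1)]: h3:-1[(0,0,0,0)]+1*
p5 X@[(0,0,0,0)] terminal -1; root [(1,1,1,1)] d8

value((1,1,1,1), X) = -1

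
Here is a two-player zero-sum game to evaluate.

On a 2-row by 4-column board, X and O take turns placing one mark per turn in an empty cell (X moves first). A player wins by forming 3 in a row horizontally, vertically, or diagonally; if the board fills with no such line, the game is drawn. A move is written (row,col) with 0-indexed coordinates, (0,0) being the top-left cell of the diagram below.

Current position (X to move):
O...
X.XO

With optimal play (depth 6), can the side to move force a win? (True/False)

X winning at [O.../X.XO]: True

[O.../X.XO] X move#1: (0,1):+0/OX../X.XO, (0,2):+0/O.X./X.XO, (0,3):+0/O..X/X.XO, (1,1):+1/O.../XXXO*
[O.../XXXO] end (terminal -1, O#2); searched O.../X.XO to 6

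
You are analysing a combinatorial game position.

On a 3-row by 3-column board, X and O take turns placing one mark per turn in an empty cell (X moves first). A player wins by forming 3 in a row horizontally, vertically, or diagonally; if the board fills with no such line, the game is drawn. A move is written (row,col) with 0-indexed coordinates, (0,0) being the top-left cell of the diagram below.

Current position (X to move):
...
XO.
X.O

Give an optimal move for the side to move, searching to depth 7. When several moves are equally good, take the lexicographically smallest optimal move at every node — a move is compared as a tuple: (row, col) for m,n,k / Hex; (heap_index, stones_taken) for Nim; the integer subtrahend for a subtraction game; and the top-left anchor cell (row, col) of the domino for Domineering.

X's best at [.../XO./X.O]: (0,0)

ply 1, X at .../XO./X.O | (0,0)=+1→X../XO./X.O*; (0,1)=-1→.X./XO./X.O; (0,2)=-1→..X/XO./X.O; (1,2)=-1→.../XOX/X.O; (2,1)=-1→.../XO./XXO
ply 2: X../XO./X.O is terminal -1 (O); from .../XO./X.O depth 7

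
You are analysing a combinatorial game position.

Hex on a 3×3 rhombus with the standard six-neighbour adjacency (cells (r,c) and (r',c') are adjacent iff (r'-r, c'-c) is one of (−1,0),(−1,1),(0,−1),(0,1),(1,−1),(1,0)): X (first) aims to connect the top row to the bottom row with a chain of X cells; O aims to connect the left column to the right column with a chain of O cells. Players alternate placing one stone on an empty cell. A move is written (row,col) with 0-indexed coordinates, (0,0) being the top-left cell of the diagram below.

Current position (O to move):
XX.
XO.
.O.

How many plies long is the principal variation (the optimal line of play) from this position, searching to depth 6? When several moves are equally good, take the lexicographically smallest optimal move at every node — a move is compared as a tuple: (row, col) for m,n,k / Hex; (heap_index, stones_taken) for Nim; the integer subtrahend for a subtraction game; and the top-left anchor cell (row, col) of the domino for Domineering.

ply 1, O at XX./XO./.O. | (0,2)=-1→XXO/XO./.O.; (1,2)=-1→XX./XOO/.O.; (2,0)=+1→XX./XO./OO.*; (2,2)=-1→XX./XO./.OO
ply 2, X at XX./XO./OO. | (0,2)=-1→XXX/XO./OO.*; (1,2)=-1→XX./XOX/OO.; (2,2)=-1→XX./XO./OOX
ply 3, O at XXX/XO./OO. | (1,2)=+1→XXX/XOO/OO.*; (2,2)=+1→XXX/XO./OOO
ply 4: XXX/XOO/OO. is terminal -1 (X); from XX./XO./.O. depth 6

PV length from [XX./XO./.O.]: 3 plies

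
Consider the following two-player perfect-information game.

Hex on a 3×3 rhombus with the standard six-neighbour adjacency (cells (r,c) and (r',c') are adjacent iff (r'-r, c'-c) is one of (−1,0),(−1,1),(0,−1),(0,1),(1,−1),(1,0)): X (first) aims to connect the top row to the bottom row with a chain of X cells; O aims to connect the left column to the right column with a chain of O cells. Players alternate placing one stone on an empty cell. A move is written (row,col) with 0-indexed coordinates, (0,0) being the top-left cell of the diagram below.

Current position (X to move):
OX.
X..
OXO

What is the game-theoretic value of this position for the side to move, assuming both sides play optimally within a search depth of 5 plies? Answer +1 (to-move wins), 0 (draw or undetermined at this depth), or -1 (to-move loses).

value(OX./X../OXO, X) = +1

[OX./X../OXO] X move#1: (0,2):+1/OXX/X../OXO*, (1,1):+1/OX./XX./OXO, (1,2):+1/OX./X.X/OXO
[OXX/X../OXO] O move#2: (1,1):-1/OXX/XO./OXO*, (1,2):-1/OXX/X.O/OXO
[OXX/XO./OXO] X move#3: (1,2):+1/OXX/XOX/OXO*
[OXX/XOX/OXO] end (terminal -1, O#4); searched OX./X../OXO to 5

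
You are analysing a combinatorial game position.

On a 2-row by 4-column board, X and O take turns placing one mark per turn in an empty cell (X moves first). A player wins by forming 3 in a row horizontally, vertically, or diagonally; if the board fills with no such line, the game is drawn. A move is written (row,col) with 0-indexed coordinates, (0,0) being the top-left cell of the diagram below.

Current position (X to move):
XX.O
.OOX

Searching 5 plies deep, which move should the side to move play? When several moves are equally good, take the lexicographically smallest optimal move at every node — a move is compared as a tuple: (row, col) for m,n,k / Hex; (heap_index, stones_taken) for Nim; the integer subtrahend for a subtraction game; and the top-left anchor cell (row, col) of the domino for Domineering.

[XX.O/.OOX] X move#1: (0,2):+1/XXXO/.OOX*, (1,0):+0/XX.O/XOOX
[XXXO/.OOX] end (terminal -1, O#2); searched XX.O/.OOX to 5

X's best at [XX.O/.OOX]: (0,2)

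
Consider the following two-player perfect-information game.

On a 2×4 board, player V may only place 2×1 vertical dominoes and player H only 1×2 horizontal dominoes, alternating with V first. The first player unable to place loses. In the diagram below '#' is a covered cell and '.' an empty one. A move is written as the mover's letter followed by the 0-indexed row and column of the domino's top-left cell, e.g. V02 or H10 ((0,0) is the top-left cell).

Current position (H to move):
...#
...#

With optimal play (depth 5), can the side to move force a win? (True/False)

H winning at [...#/...#]: True

ply 1, H at ...#/...# | H00=+1→##.#/...#*; H01=+1→.###/...#; H10=+1→...#/##.#; H11=+1→...#/.###
ply 2, V at ##.#/...# | V02=-1→####/..##*
ply 3, H at ####/..## | H10=+1→####/####*
ply 4: ####/#### is terminal -1 (V); from ...#/...# depth 5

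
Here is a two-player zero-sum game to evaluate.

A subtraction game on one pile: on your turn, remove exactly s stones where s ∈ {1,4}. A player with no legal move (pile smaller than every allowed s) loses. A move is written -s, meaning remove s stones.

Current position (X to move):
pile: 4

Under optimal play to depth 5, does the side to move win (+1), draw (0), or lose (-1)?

p1 X@[4]: -1[3]-1 -4[0]+1*
p2 O@[0] terminal -1; root [4] d5

value(4, X) = +1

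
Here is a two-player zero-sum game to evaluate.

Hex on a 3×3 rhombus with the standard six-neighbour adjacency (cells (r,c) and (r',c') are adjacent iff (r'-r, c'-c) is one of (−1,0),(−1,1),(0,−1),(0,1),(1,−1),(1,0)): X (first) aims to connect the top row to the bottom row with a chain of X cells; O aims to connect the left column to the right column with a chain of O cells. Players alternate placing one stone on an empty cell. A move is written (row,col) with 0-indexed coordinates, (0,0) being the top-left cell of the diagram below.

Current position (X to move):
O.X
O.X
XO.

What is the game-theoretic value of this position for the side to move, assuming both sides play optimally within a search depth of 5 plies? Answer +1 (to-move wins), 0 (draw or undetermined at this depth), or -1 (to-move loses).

value(O.X/O.X/XO., X) = +1

ply 1, X at O.X/O.X/XO. | (0,1)=+1→OXX/O.X/XO.*; (1,1)=+1→O.X/OXX/XO.; (2,2)=+1→O.X/O.X/XOX
ply 2, O at OXX/O.X/XO. | (1,1)=-1→OXX/OOX/XO.*; (2,2)=-1→OXX/O.X/XOO
ply 3, X at OXX/OOX/XO. | (2,2)=+1→OXX/OOX/XOX*
ply 4: OXX/OOX/XOX is terminal -1 (O); from O.X/O.X/XO. depth 5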